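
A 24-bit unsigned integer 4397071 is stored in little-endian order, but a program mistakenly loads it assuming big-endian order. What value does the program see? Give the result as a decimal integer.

4397071 in 24-bit hexadecimal is 0x43180F.
Stored little-endian, the bytes at ascending addresses are 0F 18 43.
Read back as big-endian, the last byte is least significant, giving 0x0F1843.
0x0F1843 = 989251.

989251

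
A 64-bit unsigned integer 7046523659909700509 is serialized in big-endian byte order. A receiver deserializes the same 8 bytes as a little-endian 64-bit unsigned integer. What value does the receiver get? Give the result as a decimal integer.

7046523659909700509 in 64-bit hexadecimal is 0x61CA47EF424D9B9D.
Stored big-endian, the bytes at ascending addresses are 61 CA 47 EF 42 4D 9B 9D.
Read back as little-endian, the first byte is least significant, giving 0x9D9B4D42EF47CA61.
0x9D9B4D42EF47CA61 = 11356755835222477409.

11356755835222477409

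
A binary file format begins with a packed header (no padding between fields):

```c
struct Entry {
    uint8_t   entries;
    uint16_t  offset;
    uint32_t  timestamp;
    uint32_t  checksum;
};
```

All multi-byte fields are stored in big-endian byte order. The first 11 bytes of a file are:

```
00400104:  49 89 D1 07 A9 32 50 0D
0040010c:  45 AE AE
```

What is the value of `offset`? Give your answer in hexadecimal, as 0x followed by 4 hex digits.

`offset` follows `entries` (1 byte), so it starts at byte offset 1 and occupies 2 bytes.
Bytes at offsets 1..2: 89 D1.
Big-endian stores the most-significant byte at the lowest address.
The bytes are already most-significant first: 0x89D1.

0x89D1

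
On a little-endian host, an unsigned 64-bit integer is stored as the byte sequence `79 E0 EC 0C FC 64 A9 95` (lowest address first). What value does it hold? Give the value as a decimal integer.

10784261816426750073

Little-endian: lowest address holds the least-significant byte.
Reassemble most-significant byte first: 95 A9 64 FC 0C EC E0 79 → 0x95A964FC0CECE079.
0x95A964FC0CECE079 = 10784261816426750073.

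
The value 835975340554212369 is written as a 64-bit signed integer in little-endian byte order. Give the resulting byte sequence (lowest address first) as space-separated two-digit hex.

835975340554212369 in hexadecimal, padded to 64 bits, is 0x0B99FB249EB85411.
Split into bytes (most-significant first): 0B 99 FB 24 9E B8 54 11.
Little-endian: lowest address holds the least-significant byte.
So at ascending addresses the bytes are 11 54 B8 9E 24 FB 99 0B.

11 54 B8 9E 24 FB 99 0B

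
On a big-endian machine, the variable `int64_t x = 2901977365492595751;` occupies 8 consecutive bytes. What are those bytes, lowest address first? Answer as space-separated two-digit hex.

28 45 E5 09 E0 68 FC 27

2901977365492595751 in hexadecimal, padded to 64 bits, is 0x2845E509E068FC27.
Split into bytes (most-significant first): 28 45 E5 09 E0 68 FC 27.
In big-endian order the high byte comes first in memory.
So the memory order matches the most-significant-first order: 28 45 E5 09 E0 68 FC 27.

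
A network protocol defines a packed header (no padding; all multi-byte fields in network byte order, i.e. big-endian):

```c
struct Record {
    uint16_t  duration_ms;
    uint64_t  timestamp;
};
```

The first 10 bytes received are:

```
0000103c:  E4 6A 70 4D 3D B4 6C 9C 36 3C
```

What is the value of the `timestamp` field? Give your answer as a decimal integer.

8092191950580233788

`timestamp` follows `duration_ms` (2 bytes), so it starts at byte offset 2 and occupies 8 bytes.
Bytes at offsets 2..9: 70 4D 3D B4 6C 9C 36 3C.
Big-endian: lowest address holds the most-significant byte.
The bytes are already most-significant first: 0x704D3DB46C9C363C.
0x704D3DB46C9C363C = 8092191950580233788.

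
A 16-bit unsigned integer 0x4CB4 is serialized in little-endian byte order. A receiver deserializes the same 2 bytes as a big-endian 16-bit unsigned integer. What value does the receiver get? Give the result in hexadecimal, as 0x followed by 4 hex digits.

Stored little-endian, the bytes at ascending addresses are B4 4C.
Read back as big-endian, the last byte is least significant, giving 0xB44C.

0xB44C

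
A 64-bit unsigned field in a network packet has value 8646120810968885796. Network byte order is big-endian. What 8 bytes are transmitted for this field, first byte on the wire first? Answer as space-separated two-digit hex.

8646120810968885796 in hexadecimal, padded to 64 bits, is 0x77FD311186E9AA24.
Split into bytes (most-significant first): 77 FD 31 11 86 E9 AA 24.
Big-endian: lowest address holds the most-significant byte.
So the memory order matches the most-significant-first order: 77 FD 31 11 86 E9 AA 24.

77 FD 31 11 86 E9 AA 24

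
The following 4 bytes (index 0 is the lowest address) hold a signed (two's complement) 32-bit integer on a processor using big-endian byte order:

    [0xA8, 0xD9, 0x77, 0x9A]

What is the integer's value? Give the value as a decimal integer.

-1462143078

In big-endian order the high byte comes first in memory.
The bytes are already most-significant first: 0xA8D9779A.
Top bit is set, so as a signed 32-bit value this is 0xA8D9779A − 2^32 = -1462143078.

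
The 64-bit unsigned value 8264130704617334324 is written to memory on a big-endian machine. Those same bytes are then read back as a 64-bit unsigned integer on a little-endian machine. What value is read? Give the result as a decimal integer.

8264130704617334324 in 64-bit hexadecimal is 0x72B01717321D6634.
Stored big-endian, the bytes at ascending addresses are 72 B0 17 17 32 1D 66 34.
Read back as little-endian, the first byte is least significant, giving 0x34661D321717B072.
0x34661D321717B072 = 3775737438569738354.

3775737438569738354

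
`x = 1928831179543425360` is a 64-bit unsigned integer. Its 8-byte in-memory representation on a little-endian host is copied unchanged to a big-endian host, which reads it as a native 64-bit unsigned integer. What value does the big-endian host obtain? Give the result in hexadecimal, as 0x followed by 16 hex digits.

1928831179543425360 in 64-bit hexadecimal is 0x1AC495BD08623150.
Stored little-endian, the bytes at ascending addresses are 50 31 62 08 BD 95 C4 1A.
Read back as big-endian, the last byte is least significant, giving 0x50316208BD95C41A.

0x50316208BD95C41A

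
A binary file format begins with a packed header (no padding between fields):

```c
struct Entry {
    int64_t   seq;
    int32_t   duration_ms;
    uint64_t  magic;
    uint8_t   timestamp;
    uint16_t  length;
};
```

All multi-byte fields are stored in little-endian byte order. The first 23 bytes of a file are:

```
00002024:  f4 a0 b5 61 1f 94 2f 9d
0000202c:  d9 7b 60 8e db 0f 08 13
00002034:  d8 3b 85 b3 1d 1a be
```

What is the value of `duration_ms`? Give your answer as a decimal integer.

-1906279463

`duration_ms` follows `seq` (8 bytes), so it starts at byte offset 8 and occupies 4 bytes.
Bytes at offsets 8..11: D9 7B 60 8E.
Little-endian: lowest address holds the least-significant byte.
Reassemble most-significant byte first: 8E 60 7B D9 → 0x8E607BD9.
Top bit is set, so as a signed 32-bit value this is 0x8E607BD9 − 2^32 = -1906279463.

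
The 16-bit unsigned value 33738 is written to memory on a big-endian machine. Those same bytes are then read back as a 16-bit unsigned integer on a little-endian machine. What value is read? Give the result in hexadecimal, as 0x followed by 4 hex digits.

33738 in 16-bit hexadecimal is 0x83CA.
Stored big-endian, the bytes at ascending addresses are 83 CA.
Read back as little-endian, the first byte is least significant, giving 0xCA83.

0xCA83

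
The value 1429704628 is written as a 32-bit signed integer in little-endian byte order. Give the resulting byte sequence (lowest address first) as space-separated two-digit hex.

1429704628 in hexadecimal, padded to 32 bits, is 0x55378FB4.
Split into bytes (most-significant first): 55 37 8F B4.
Little-endian: lowest address holds the least-significant byte.
So at ascending addresses the bytes are B4 8F 37 55.

B4 8F 37 55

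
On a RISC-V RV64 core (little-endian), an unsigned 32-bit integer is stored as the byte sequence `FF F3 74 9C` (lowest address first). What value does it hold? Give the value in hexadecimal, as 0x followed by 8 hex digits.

Little-endian stores the least-significant byte at the lowest address.
Reassemble most-significant byte first: 9C 74 F3 FF → 0x9C74F3FF.

0x9C74F3FF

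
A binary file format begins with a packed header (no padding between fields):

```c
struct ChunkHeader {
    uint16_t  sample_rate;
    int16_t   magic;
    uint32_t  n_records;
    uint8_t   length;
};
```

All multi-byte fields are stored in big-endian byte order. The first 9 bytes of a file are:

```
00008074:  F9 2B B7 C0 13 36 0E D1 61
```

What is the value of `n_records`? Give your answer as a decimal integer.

`n_records` follows `sample_rate` (2 B), `magic` (2 B), so it starts at offset 2 + 2 = 4 and occupies 4 bytes.
Bytes at offsets 4..7: 13 36 0E D1.
In big-endian order the high byte comes first in memory.
The bytes are already most-significant first: 0x13360ED1.
0x13360ED1 = 322309841.

322309841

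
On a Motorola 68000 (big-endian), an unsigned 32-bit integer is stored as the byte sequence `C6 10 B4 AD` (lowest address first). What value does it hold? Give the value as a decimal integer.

3322983597

Big-endian: lowest address holds the most-significant byte.
The bytes are already most-significant first: 0xC610B4AD.
0xC610B4AD = 3322983597.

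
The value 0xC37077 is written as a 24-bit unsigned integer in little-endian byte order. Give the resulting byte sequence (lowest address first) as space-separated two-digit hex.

77 70 C3

Split into bytes (most-significant first): C3 70 77.
Little-endian stores the least-significant byte at the lowest address.
So at ascending addresses the bytes are 77 70 C3.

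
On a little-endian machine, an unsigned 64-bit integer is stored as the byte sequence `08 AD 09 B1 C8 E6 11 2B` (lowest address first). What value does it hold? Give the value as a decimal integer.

Little-endian: lowest address holds the least-significant byte.
Reassemble most-significant byte first: 2B 11 E6 C8 B1 09 AD 08 → 0x2B11E6C8B109AD08.
0x2B11E6C8B109AD08 = 3103515367873031432.

3103515367873031432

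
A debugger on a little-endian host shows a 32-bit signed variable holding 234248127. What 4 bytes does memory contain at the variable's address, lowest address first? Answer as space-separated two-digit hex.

BF 57 F6 0D

234248127 in hexadecimal, padded to 32 bits, is 0x0DF657BF.
Split into bytes (most-significant first): 0D F6 57 BF.
Little-endian stores the least-significant byte at the lowest address.
So at ascending addresses the bytes are BF 57 F6 0D.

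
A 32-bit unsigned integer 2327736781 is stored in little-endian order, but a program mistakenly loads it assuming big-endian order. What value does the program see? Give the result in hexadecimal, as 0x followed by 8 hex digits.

0xCD71BE8A

2327736781 in 32-bit hexadecimal is 0x8ABE71CD.
Stored little-endian, the bytes at ascending addresses are CD 71 BE 8A.
Read back as big-endian, the last byte is least significant, giving 0xCD71BE8A.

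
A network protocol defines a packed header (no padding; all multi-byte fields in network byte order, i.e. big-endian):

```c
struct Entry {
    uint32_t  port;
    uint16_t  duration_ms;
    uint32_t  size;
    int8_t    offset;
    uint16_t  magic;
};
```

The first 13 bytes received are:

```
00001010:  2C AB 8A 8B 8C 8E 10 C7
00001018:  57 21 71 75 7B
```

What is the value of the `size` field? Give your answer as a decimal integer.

`size` follows `port` (4 B), `duration_ms` (2 B), so it starts at offset 4 + 2 = 6 and occupies 4 bytes.
Bytes at offsets 6..9: 10 C7 57 21.
Big-endian: lowest address holds the most-significant byte.
The bytes are already most-significant first: 0x10C75721.
0x10C75721 = 281499425.

281499425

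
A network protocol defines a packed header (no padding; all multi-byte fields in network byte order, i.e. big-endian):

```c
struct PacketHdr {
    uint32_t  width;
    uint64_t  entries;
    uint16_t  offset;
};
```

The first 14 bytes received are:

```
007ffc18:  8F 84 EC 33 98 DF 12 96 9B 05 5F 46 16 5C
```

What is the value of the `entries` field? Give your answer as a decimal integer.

`entries` follows `width` (4 bytes), so it starts at byte offset 4 and occupies 8 bytes.
Bytes at offsets 4..11: 98 DF 12 96 9B 05 5F 46.
Big-endian: lowest address holds the most-significant byte.
The bytes are already most-significant first: 0x98DF12969B055F46.
0x98DF12969B055F46 = 11015543651626737478.

11015543651626737478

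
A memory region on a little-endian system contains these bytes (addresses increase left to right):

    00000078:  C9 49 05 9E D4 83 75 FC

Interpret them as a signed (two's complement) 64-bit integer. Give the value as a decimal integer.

Little-endian: lowest address holds the least-significant byte.
Reassemble most-significant byte first: FC 75 83 D4 9E 05 49 C9 → 0xFC7583D49E0549C9.
Top bit is set, so as a signed 64-bit value this is 0xFC7583D49E0549C9 − 2^64 = -255152854669112887.

-255152854669112887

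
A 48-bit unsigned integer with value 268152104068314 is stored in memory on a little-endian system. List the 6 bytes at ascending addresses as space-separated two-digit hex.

DA A4 E8 06 E2 F3

268152104068314 in hexadecimal, padded to 48 bits, is 0xF3E206E8A4DA.
Split into bytes (most-significant first): F3 E2 06 E8 A4 DA.
Little-endian stores the least-significant byte at the lowest address.
So at ascending addresses the bytes are DA A4 E8 06 E2 F3.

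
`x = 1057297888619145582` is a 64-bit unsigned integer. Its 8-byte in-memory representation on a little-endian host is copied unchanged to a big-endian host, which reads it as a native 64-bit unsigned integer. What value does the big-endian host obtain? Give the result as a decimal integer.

7938134138274884622

1057297888619145582 in 64-bit hexadecimal is 0x0EAC46D3F0EA296E.
Stored little-endian, the bytes at ascending addresses are 6E 29 EA F0 D3 46 AC 0E.
Read back as big-endian, the last byte is least significant, giving 0x6E29EAF0D346AC0E.
0x6E29EAF0D346AC0E = 7938134138274884622.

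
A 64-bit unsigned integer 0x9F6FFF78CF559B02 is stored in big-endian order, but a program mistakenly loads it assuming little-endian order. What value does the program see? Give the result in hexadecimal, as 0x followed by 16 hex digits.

Stored big-endian, the bytes at ascending addresses are 9F 6F FF 78 CF 55 9B 02.
Read back as little-endian, the first byte is least significant, giving 0x029B55CF78FF6F9F.

0x029B55CF78FF6F9F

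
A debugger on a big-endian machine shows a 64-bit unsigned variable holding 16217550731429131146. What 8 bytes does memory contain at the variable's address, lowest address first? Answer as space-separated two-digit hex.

16217550731429131146 in hexadecimal, padded to 64 bits, is 0xE110507749B5B38A.
Split into bytes (most-significant first): E1 10 50 77 49 B5 B3 8A.
Big-endian: lowest address holds the most-significant byte.
So the memory order matches the most-significant-first order: E1 10 50 77 49 B5 B3 8A.

E1 10 50 77 49 B5 B3 8A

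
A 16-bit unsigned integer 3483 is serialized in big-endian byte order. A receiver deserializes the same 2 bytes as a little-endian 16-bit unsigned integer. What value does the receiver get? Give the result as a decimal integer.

3483 in 16-bit hexadecimal is 0x0D9B.
Stored big-endian, the bytes at ascending addresses are 0D 9B.
Read back as little-endian, the first byte is least significant, giving 0x9B0D.
0x9B0D = 39693.

39693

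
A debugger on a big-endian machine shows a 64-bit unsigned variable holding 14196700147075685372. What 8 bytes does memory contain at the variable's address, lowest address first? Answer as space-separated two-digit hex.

14196700147075685372 in hexadecimal, padded to 64 bits, is 0xC504CF91012E9BFC.
Split into bytes (most-significant first): C5 04 CF 91 01 2E 9B FC.
Big-endian stores the most-significant byte at the lowest address.
So the memory order matches the most-significant-first order: C5 04 CF 91 01 2E 9B FC.

C5 04 CF 91 01 2E 9B FC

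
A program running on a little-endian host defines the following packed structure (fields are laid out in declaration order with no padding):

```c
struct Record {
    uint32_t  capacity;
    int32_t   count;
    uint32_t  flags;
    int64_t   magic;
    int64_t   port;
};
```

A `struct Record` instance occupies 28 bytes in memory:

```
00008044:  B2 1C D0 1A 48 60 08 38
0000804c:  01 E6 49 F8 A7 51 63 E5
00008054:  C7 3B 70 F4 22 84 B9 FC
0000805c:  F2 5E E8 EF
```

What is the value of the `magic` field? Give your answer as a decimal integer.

-833100201330519641

`magic` follows `capacity` (4 B), `count` (4 B), `flags` (4 B), so it starts at offset 4 + 4 + 4 = 12 and occupies 8 bytes.
Bytes at offsets 12..19: A7 51 63 E5 C7 3B 70 F4.
Little-endian stores the least-significant byte at the lowest address.
Reassemble most-significant byte first: F4 70 3B C7 E5 63 51 A7 → 0xF4703BC7E56351A7.
Top bit is set, so as a signed 64-bit value this is 0xF4703BC7E56351A7 − 2^64 = -833100201330519641.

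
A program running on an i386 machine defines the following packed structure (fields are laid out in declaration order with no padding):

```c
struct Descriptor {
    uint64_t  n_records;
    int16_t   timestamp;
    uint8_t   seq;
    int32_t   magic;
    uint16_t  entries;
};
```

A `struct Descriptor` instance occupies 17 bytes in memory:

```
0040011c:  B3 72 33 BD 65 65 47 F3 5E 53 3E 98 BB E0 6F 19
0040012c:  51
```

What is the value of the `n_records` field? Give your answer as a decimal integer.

17530091562203312819

`n_records` is the first field, at byte offset 0, occupying 8 bytes.
Bytes at offsets 0..7: B3 72 33 BD 65 65 47 F3.
In little-endian order the low byte comes first in memory.
Reassemble most-significant byte first: F3 47 65 65 BD 33 72 B3 → 0xF3476565BD3372B3.
0xF3476565BD3372B3 = 17530091562203312819.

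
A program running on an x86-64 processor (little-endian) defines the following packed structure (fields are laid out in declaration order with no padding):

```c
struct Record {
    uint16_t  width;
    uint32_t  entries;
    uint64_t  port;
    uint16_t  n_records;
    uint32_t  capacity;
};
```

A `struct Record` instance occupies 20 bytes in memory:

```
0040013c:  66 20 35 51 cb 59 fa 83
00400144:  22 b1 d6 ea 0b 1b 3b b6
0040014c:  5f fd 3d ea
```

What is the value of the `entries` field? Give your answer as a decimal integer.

1506496821

`entries` follows `width` (2 bytes), so it starts at byte offset 2 and occupies 4 bytes.
Bytes at offsets 2..5: 35 51 CB 59.
Little-endian: lowest address holds the least-significant byte.
Reassemble most-significant byte first: 59 CB 51 35 → 0x59CB5135.
0x59CB5135 = 1506496821.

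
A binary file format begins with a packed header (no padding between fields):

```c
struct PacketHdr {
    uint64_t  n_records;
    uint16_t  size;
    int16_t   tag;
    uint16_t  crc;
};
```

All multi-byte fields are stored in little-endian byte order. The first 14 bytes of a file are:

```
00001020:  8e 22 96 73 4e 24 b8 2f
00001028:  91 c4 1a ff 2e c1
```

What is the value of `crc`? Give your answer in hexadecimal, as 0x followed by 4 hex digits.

0xC12E

`crc` follows `n_records` (8 B), `size` (2 B), `tag` (2 B), so it starts at offset 8 + 2 + 2 = 12 and occupies 2 bytes.
Bytes at offsets 12..13: 2E C1.
In little-endian order the low byte comes first in memory.
Reassemble most-significant byte first: C1 2E → 0xC12E.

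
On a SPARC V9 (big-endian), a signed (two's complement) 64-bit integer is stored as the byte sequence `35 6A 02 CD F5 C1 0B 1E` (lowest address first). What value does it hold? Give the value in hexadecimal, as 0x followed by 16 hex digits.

Big-endian: lowest address holds the most-significant byte.
The bytes are already most-significant first: 0x356A02CDF5C10B1E.

0x356A02CDF5C10B1E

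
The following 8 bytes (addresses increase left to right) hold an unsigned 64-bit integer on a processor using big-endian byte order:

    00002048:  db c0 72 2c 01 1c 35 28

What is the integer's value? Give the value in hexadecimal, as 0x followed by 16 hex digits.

0xDBC0722C011C3528

Big-endian: lowest address holds the most-significant byte.
The bytes are already most-significant first: 0xDBC0722C011C3528.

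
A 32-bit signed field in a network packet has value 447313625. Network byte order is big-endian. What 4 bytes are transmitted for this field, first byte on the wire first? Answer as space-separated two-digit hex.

1A A9 76 D9

447313625 in hexadecimal, padded to 32 bits, is 0x1AA976D9.
Split into bytes (most-significant first): 1A A9 76 D9.
Big-endian stores the most-significant byte at the lowest address.
So the memory order matches the most-significant-first order: 1A A9 76 D9.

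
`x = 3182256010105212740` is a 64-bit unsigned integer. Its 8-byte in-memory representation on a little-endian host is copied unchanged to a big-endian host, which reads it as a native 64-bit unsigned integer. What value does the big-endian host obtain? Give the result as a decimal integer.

3182256010105212740 in 64-bit hexadecimal is 0x2C29A4FB1AAC4F44.
Stored little-endian, the bytes at ascending addresses are 44 4F AC 1A FB A4 29 2C.
Read back as big-endian, the last byte is least significant, giving 0x444FAC1AFBA4292C.
0x444FAC1AFBA4292C = 4922342149630208300.

4922342149630208300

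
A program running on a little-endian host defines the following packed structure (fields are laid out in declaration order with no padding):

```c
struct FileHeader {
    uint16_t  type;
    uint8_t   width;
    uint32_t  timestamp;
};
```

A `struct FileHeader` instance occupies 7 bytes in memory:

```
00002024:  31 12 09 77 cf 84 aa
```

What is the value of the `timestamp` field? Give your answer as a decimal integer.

`timestamp` follows `type` (2 B), `width` (1 B), so it starts at offset 2 + 1 = 3 and occupies 4 bytes.
Bytes at offsets 3..6: 77 CF 84 AA.
Little-endian: lowest address holds the least-significant byte.
Reassemble most-significant byte first: AA 84 CF 77 → 0xAA84CF77.
0xAA84CF77 = 2860830583.

2860830583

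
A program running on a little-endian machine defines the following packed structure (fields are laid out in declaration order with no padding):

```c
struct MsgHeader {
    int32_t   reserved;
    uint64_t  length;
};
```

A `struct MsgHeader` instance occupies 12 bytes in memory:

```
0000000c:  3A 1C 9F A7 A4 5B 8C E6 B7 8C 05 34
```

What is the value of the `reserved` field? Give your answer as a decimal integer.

-1482744774

`reserved` is the first field, at byte offset 0, occupying 4 bytes.
Bytes at offsets 0..3: 3A 1C 9F A7.
In little-endian order the low byte comes first in memory.
Reassemble most-significant byte first: A7 9F 1C 3A → 0xA79F1C3A.
Top bit is set, so as a signed 32-bit value this is 0xA79F1C3A − 2^32 = -1482744774.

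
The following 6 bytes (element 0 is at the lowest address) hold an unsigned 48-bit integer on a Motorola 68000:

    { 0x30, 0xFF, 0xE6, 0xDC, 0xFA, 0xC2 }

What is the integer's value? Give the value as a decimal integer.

Big-endian: lowest address holds the most-significant byte.
The bytes are already most-significant first: 0x30FFE6DCFAC2.
0x30FFE6DCFAC2 = 53875648035522.

53875648035522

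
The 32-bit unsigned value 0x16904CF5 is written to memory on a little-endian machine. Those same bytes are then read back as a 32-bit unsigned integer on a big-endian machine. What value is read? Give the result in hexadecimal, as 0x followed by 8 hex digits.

Stored little-endian, the bytes at ascending addresses are F5 4C 90 16.
Read back as big-endian, the last byte is least significant, giving 0xF54C9016.

0xF54C9016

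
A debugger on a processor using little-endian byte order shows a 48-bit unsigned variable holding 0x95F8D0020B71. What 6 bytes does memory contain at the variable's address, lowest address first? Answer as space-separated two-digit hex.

Split into bytes (most-significant first): 95 F8 D0 02 0B 71.
Little-endian: lowest address holds the least-significant byte.
So at ascending addresses the bytes are 71 0B 02 D0 F8 95.

71 0B 02 D0 F8 95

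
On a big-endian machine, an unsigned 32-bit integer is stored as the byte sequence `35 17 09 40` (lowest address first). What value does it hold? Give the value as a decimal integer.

890702144

In big-endian order the high byte comes first in memory.
The bytes are already most-significant first: 0x35170940.
0x35170940 = 890702144.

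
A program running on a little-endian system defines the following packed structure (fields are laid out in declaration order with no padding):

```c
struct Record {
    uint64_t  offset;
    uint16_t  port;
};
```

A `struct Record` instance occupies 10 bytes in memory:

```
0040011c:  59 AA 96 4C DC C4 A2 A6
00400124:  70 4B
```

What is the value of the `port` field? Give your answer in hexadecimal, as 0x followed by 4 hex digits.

0x4B70

`port` follows `offset` (8 bytes), so it starts at byte offset 8 and occupies 2 bytes.
Bytes at offsets 8..9: 70 4B.
In little-endian order the low byte comes first in memory.
Reassemble most-significant byte first: 4B 70 → 0x4B70.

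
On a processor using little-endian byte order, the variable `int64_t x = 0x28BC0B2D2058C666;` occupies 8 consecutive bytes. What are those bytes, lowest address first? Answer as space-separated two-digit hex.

Split into bytes (most-significant first): 28 BC 0B 2D 20 58 C6 66.
In little-endian order the low byte comes first in memory.
So at ascending addresses the bytes are 66 C6 58 20 2D 0B BC 28.

66 C6 58 20 2D 0B BC 28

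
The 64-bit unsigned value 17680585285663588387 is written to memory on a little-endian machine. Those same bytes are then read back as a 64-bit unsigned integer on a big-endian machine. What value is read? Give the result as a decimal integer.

17680585285663588387 in 64-bit hexadecimal is 0xF55E0EA43CFA0023.
Stored little-endian, the bytes at ascending addresses are 23 00 FA 3C A4 0E 5E F5.
Read back as big-endian, the last byte is least significant, giving 0x2300FA3CA40E5EF5.
0x2300FA3CA40E5EF5 = 2522290929684864757.

2522290929684864757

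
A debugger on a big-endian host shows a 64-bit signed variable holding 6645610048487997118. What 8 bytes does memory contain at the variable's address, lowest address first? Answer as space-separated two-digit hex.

6645610048487997118 in hexadecimal, padded to 64 bits, is 0x5C39F3210FE4BEBE.
Split into bytes (most-significant first): 5C 39 F3 21 0F E4 BE BE.
Big-endian stores the most-significant byte at the lowest address.
So the memory order matches the most-significant-first order: 5C 39 F3 21 0F E4 BE BE.

5C 39 F3 21 0F E4 BE BE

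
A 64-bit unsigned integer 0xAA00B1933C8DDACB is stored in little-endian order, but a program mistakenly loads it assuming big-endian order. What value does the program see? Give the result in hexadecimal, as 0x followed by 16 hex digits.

Stored little-endian, the bytes at ascending addresses are CB DA 8D 3C 93 B1 00 AA.
Read back as big-endian, the last byte is least significant, giving 0xCBDA8D3C93B100AA.

0xCBDA8D3C93B100AA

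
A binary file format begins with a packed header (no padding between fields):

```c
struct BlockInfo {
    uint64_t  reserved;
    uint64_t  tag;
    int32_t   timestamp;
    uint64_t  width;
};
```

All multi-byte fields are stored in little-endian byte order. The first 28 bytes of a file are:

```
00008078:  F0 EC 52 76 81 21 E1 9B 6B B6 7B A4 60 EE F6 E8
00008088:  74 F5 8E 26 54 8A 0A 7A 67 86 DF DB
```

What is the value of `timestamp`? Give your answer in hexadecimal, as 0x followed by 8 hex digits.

0x268EF574

`timestamp` follows `reserved` (8 B), `tag` (8 B), so it starts at offset 8 + 8 = 16 and occupies 4 bytes.
Bytes at offsets 16..19: 74 F5 8E 26.
Little-endian: lowest address holds the least-significant byte.
Reassemble most-significant byte first: 26 8E F5 74 → 0x268EF574.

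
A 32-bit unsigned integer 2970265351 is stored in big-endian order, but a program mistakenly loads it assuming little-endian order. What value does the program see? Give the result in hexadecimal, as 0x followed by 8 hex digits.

0x07A70AB1

2970265351 in 32-bit hexadecimal is 0xB10AA707.
Stored big-endian, the bytes at ascending addresses are B1 0A A7 07.
Read back as little-endian, the first byte is least significant, giving 0x07A70AB1.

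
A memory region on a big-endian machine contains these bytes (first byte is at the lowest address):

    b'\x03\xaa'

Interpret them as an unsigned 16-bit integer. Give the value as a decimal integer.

938

Big-endian: lowest address holds the most-significant byte.
The bytes are already most-significant first: 0x03AA.
0x03AA = 938.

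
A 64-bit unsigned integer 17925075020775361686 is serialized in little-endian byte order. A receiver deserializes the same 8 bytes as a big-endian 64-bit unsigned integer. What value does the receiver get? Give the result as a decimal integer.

10812170332281553656

17925075020775361686 in 64-bit hexadecimal is 0xF8C2A8C2A18B0C96.
Stored little-endian, the bytes at ascending addresses are 96 0C 8B A1 C2 A8 C2 F8.
Read back as big-endian, the last byte is least significant, giving 0x960C8BA1C2A8C2F8.
0x960C8BA1C2A8C2F8 = 10812170332281553656.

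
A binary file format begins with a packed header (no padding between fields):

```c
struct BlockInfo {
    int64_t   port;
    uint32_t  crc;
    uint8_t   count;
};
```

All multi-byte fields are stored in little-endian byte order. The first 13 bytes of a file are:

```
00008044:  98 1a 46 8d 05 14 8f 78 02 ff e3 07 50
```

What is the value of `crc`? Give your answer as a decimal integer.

`crc` follows `port` (8 bytes), so it starts at byte offset 8 and occupies 4 bytes.
Bytes at offsets 8..11: 02 FF E3 07.
In little-endian order the low byte comes first in memory.
Reassemble most-significant byte first: 07 E3 FF 02 → 0x07E3FF02.
0x07E3FF02 = 132382466.

132382466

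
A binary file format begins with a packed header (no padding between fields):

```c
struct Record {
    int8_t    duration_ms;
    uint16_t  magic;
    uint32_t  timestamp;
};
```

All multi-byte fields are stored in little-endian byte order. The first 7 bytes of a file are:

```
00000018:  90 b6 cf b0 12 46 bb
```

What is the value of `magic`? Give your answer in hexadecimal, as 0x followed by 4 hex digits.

`magic` follows `duration_ms` (1 byte), so it starts at byte offset 1 and occupies 2 bytes.
Bytes at offsets 1..2: B6 CF.
Little-endian stores the least-significant byte at the lowest address.
Reassemble most-significant byte first: CF B6 → 0xCFB6.

0xCFB6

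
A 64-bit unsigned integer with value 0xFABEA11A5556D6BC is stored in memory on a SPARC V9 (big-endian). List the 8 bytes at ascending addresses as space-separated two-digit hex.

FA BE A1 1A 55 56 D6 BC

Split into bytes (most-significant first): FA BE A1 1A 55 56 D6 BC.
In big-endian order the high byte comes first in memory.
So the memory order matches the most-significant-first order: FA BE A1 1A 55 56 D6 BC.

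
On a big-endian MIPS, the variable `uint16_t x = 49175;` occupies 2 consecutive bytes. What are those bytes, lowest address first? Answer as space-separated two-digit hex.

49175 in hexadecimal, padded to 16 bits, is 0xC017.
Split into bytes (most-significant first): C0 17.
In big-endian order the high byte comes first in memory.
So the memory order matches the most-significant-first order: C0 17.

C0 17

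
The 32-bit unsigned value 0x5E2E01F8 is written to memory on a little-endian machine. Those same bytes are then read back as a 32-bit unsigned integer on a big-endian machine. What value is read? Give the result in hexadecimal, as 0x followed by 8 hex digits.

0xF8012E5E

Stored little-endian, the bytes at ascending addresses are F8 01 2E 5E.
Read back as big-endian, the last byte is least significant, giving 0xF8012E5E.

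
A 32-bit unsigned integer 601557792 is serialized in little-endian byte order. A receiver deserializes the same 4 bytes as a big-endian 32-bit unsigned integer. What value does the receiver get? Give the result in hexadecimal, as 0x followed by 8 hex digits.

601557792 in 32-bit hexadecimal is 0x23DB0B20.
Stored little-endian, the bytes at ascending addresses are 20 0B DB 23.
Read back as big-endian, the last byte is least significant, giving 0x200BDB23.

0x200BDB23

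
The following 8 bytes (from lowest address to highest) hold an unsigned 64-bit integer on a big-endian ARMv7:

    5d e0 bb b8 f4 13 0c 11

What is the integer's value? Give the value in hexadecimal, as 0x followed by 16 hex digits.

Big-endian stores the most-significant byte at the lowest address.
The bytes are already most-significant first: 0x5DE0BBB8F4130C11.

0x5DE0BBB8F4130C11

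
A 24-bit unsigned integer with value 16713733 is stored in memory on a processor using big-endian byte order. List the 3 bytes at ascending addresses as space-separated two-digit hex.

FF 08 05

16713733 in hexadecimal, padded to 24 bits, is 0xFF0805.
Split into bytes (most-significant first): FF 08 05.
In big-endian order the high byte comes first in memory.
So the memory order matches the most-significant-first order: FF 08 05.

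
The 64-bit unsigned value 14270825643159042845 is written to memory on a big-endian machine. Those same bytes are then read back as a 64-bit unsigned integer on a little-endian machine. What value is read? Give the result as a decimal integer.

14270825643159042845 in 64-bit hexadecimal is 0xC60C284FF807BB1D.
Stored big-endian, the bytes at ascending addresses are C6 0C 28 4F F8 07 BB 1D.
Read back as little-endian, the first byte is least significant, giving 0x1DBB07F84F280CC6.
0x1DBB07F84F280CC6 = 2142314810806111430.

2142314810806111430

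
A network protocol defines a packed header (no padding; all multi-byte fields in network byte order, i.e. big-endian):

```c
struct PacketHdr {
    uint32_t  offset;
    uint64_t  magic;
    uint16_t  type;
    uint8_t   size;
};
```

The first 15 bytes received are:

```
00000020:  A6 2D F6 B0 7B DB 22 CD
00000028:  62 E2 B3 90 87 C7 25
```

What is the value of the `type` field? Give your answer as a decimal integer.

`type` follows `offset` (4 B), `magic` (8 B), so it starts at offset 4 + 8 = 12 and occupies 2 bytes.
Bytes at offsets 12..13: 87 C7.
Big-endian: lowest address holds the most-significant byte.
The bytes are already most-significant first: 0x87C7.
0x87C7 = 34759.

34759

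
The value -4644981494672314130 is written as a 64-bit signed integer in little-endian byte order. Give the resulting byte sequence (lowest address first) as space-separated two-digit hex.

EE 30 CB D5 F0 B5 89 BF

Two's complement of -4644981494672314130 in 64 bits: 4644981494672314130 = 0x40764A0F2A34CF12; invert → 0xBF89B5F0D5CB30ED; add 1 → 0xBF89B5F0D5CB30EE.
Split into bytes (most-significant first): BF 89 B5 F0 D5 CB 30 EE.
In little-endian order the low byte comes first in memory.
So at ascending addresses the bytes are EE 30 CB D5 F0 B5 89 BF.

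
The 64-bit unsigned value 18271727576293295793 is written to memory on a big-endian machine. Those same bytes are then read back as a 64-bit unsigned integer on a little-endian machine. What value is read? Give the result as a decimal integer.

12810114487578759933

18271727576293295793 in 64-bit hexadecimal is 0xFD92376C41ABC6B1.
Stored big-endian, the bytes at ascending addresses are FD 92 37 6C 41 AB C6 B1.
Read back as little-endian, the first byte is least significant, giving 0xB1C6AB416C3792FD.
0xB1C6AB416C3792FD = 12810114487578759933.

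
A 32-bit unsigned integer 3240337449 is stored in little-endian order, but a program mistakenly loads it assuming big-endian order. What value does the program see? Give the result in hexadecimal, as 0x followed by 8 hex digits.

0x29A023C1

3240337449 in 32-bit hexadecimal is 0xC123A029.
Stored little-endian, the bytes at ascending addresses are 29 A0 23 C1.
Read back as big-endian, the last byte is least significant, giving 0x29A023C1.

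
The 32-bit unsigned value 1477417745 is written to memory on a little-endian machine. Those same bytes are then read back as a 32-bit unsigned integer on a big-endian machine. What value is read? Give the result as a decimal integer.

295374680

1477417745 in 32-bit hexadecimal is 0x580F9B11.
Stored little-endian, the bytes at ascending addresses are 11 9B 0F 58.
Read back as big-endian, the last byte is least significant, giving 0x119B0F58.
0x119B0F58 = 295374680.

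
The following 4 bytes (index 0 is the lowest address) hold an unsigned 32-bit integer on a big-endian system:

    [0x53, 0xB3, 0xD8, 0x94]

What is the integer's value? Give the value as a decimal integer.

Big-endian: lowest address holds the most-significant byte.
The bytes are already most-significant first: 0x53B3D894.
0x53B3D894 = 1404295316.

1404295316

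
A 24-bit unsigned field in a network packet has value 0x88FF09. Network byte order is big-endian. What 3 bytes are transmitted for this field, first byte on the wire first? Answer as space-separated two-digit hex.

88 FF 09

Split into bytes (most-significant first): 88 FF 09.
Big-endian stores the most-significant byte at the lowest address.
So the memory order matches the most-significant-first order: 88 FF 09.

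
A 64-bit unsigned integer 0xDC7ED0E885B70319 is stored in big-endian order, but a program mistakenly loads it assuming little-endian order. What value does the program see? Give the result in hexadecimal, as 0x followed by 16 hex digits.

0x1903B785E8D07EDC

Stored big-endian, the bytes at ascending addresses are DC 7E D0 E8 85 B7 03 19.
Read back as little-endian, the first byte is least significant, giving 0x1903B785E8D07EDC.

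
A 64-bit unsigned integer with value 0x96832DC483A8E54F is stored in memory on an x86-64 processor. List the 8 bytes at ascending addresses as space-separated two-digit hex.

4F E5 A8 83 C4 2D 83 96

Split into bytes (most-significant first): 96 83 2D C4 83 A8 E5 4F.
Little-endian stores the least-significant byte at the lowest address.
So at ascending addresses the bytes are 4F E5 A8 83 C4 2D 83 96.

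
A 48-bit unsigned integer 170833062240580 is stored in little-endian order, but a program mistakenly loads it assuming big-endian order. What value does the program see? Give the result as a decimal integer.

75462527901595

170833062240580 in 48-bit hexadecimal is 0x9B5F2BFDA144.
Stored little-endian, the bytes at ascending addresses are 44 A1 FD 2B 5F 9B.
Read back as big-endian, the last byte is least significant, giving 0x44A1FD2B5F9B.
0x44A1FD2B5F9B = 75462527901595.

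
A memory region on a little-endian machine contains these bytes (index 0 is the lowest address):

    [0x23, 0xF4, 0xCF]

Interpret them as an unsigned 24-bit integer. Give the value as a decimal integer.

Little-endian: lowest address holds the least-significant byte.
Reassemble most-significant byte first: CF F4 23 → 0xCFF423.
0xCFF423 = 13628451.

13628451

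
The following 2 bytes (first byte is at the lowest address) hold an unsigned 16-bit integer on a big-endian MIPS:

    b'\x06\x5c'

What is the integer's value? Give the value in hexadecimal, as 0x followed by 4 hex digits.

0x065C

Big-endian stores the most-significant byte at the lowest address.
The bytes are already most-significant first: 0x065C.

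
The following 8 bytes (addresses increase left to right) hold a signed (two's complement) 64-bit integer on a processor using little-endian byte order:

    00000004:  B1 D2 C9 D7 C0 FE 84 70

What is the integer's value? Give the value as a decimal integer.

In little-endian order the low byte comes first in memory.
Reassemble most-significant byte first: 70 84 FE C0 D7 C9 D2 B1 → 0x7084FEC0D7C9D2B1.
0x7084FEC0D7C9D2B1 = 8107885333381239473.

8107885333381239473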